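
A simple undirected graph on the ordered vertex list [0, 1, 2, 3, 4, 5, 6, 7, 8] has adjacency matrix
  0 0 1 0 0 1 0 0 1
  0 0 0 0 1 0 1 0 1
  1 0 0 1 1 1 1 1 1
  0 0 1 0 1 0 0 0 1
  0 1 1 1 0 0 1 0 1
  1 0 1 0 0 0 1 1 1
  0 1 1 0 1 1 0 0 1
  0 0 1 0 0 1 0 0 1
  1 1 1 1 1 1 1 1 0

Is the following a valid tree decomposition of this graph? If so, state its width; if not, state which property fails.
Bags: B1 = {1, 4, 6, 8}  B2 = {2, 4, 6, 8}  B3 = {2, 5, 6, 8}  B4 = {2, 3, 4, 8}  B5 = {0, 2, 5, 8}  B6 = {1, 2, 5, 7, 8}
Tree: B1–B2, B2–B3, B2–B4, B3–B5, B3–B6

No — bags containing vertex 1 are not connected in the tree.

A tree decomposition must satisfy three properties: every vertex lies in some bag; for every edge, both endpoints lie together in some bag; and for every vertex, the bags containing it form a connected subtree. Here bags containing vertex 1 are not connected in the tree, so the decomposition is invalid.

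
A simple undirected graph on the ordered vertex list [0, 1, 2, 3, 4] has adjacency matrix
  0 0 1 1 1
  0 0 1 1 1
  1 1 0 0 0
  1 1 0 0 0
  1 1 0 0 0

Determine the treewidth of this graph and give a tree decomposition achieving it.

Each bag holds 3 vertices, so the decomposition has width 2, which upper-bounds the treewidth. The edges 1–2–0–3–1 form a cycle, so G is not a tree and its treewidth is at least 2. Hence tw(G) = 2 exactly.

Treewidth 2.
One optimal decomposition is:
Bags: B1 = {0, 1, 2}  B2 = {0, 1, 3}  B3 = {0, 1, 4}
Tree: B1–B2, B2–B3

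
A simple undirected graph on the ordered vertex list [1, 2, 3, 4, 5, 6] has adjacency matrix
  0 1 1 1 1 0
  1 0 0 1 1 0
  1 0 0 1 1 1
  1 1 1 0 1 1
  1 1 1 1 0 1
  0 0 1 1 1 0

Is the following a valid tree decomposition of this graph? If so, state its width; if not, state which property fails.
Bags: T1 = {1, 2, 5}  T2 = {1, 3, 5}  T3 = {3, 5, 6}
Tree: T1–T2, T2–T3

A tree decomposition must satisfy three properties: every vertex lies in some bag; for every edge, both endpoints lie together in some bag; and for every vertex, the bags containing it form a connected subtree. Here vertex 4 appears in no bag, so the decomposition is invalid.

No — vertex 4 appears in no bag.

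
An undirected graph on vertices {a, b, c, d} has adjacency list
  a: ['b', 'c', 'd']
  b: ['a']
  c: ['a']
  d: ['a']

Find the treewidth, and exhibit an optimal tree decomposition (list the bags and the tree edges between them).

Treewidth 1.
Bags: B1 = {a, b}  B2 = {a, c}  B3 = {a, d}
Tree: B1–B2, B1–B3

Each bag holds 2 vertices, so the decomposition has width 1, which upper-bounds the treewidth. G has an edge, so its treewidth is at least 1. Combining the bounds, tw(G) = 1.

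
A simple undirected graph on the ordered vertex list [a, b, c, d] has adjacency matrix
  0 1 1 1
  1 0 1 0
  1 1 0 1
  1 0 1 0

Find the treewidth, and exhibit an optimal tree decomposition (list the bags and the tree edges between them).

Each bag holds 3 vertices, so the decomposition has width 2, which upper-bounds the treewidth. Conversely, {a, c, d} is a clique of size 3, and the vertices of any clique must share a bag in every tree decomposition; so some bag has ≥ 3 vertices and tw(G) ≥ 2. The upper and lower bounds meet at 2, so that is the treewidth.

Treewidth 2.
One optimal decomposition is:
Bags: B1 = {a, b, c}  B2 = {a, c, d}
Tree: B1–B2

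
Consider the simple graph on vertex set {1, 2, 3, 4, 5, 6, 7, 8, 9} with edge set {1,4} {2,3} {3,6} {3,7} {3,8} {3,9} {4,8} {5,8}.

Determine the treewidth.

A width-1 tree decomposition is:
Bags: B1 = {5, 8}  B2 = {4, 8}  B3 = {1, 4}  B4 = {3, 8}  B5 = {3, 6}  B6 = {3, 9}  B7 = {3, 7}  B8 = {2, 3}
Tree: B1–B2, B2–B3, B1–B4, B4–B5, B5–B6, B6–B7, B5–B8
The largest bag has 2 vertices, giving width 1; this decomposition certifies tw(G) ≤ 1. Any graph with an edge has treewidth ≥ 1, and G has the edge 8–5. Therefore the treewidth is 1.

1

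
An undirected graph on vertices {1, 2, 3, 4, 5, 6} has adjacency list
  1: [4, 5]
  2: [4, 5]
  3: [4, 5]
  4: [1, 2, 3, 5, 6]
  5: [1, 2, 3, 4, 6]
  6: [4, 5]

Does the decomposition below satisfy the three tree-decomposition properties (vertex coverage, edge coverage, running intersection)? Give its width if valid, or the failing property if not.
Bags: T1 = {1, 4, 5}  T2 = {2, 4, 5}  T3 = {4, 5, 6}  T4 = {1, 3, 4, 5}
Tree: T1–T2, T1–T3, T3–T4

No — bags containing vertex 1 are not connected in the tree.

A tree decomposition must satisfy three properties: every vertex lies in some bag; for every edge, both endpoints lie together in some bag; and for every vertex, the bags containing it form a connected subtree. Here bags containing vertex 1 are not connected in the tree, so the decomposition is invalid.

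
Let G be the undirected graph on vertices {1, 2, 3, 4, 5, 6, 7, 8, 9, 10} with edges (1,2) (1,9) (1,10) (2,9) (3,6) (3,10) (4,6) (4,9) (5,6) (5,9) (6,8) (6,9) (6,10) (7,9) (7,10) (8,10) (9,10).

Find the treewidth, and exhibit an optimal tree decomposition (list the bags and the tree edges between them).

Treewidth 2.
One optimal decomposition is:
Bags: B1 = {1, 9, 10}  B2 = {6, 9, 10}  B3 = {5, 6, 9}  B4 = {1, 2, 9}  B5 = {7, 9, 10}  B6 = {4, 6, 9}  B7 = {6, 8, 10}  B8 = {3, 6, 10}
Tree: B1–B2, B2–B3, B1–B4, B2–B5, B2–B6, B2–B7, B7–B8

Each bag holds 3 vertices, so the decomposition has width 2, which upper-bounds the treewidth. Conversely, {6, 8, 10} is a clique of size 3, and the vertices of any clique must share a bag in every tree decomposition; so some bag has ≥ 3 vertices and tw(G) ≥ 2. Hence tw(G) = 2 exactly.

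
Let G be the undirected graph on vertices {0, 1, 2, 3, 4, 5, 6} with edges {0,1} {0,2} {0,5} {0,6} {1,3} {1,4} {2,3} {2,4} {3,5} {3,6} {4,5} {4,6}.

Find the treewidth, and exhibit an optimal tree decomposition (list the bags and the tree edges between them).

Every bag has size at most 4, so the width is 4 − 1 = 3 and tw(G) ≤ 3. For the lower bound: the 4 vertex sets {3,5}, {2,4}, {0}, {1} are disjoint, each induces a connected subgraph, and every pair is joined by at least one edge of G. Contracting each set to a single vertex therefore yields K_{4} as a minor, and since treewidth is minor-monotone, tw(G) ≥ tw(K_{4}) = 3. The upper and lower bounds meet at 3, so that is the treewidth.

Treewidth 3.
One optimal decomposition is:
Bags: B1 = {0, 3, 4, 5}  B2 = {0, 2, 3, 4}  B3 = {0, 1, 3, 4}  B4 = {0, 3, 4, 6}
Tree: B1–B2, B2–B3, B3–B4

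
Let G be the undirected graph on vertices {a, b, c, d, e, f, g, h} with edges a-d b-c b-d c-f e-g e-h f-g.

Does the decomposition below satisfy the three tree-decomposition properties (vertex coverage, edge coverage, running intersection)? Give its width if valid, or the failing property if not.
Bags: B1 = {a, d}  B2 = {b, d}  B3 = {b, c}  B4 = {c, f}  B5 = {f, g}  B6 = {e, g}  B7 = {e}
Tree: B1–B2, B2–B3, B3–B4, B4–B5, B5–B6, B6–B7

No — vertex h appears in no bag.

A tree decomposition must satisfy three properties: every vertex lies in some bag; for every edge, both endpoints lie together in some bag; and for every vertex, the bags containing it form a connected subtree. Here vertex h appears in no bag, so the decomposition is invalid.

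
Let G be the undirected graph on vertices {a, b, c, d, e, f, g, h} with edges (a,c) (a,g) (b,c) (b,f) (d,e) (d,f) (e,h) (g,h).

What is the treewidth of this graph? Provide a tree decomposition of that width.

Each bag holds 3 vertices, so the decomposition has width 2, which upper-bounds the treewidth. For the lower bound, G contains the cycle h–g–a–c–b–f–d–e–h, so G is not a forest; only forests have treewidth ≤ 1, hence tw(G) ≥ 2. Combining the bounds, tw(G) = 2.

Treewidth 2.
Bags: B1 = {a, g, h}  B2 = {a, c, h}  B3 = {b, c, h}  B4 = {b, f, h}  B5 = {d, f, h}  B6 = {d, e, h}
Tree: B1–B2, B2–B3, B3–B4, B4–B5, B5–B6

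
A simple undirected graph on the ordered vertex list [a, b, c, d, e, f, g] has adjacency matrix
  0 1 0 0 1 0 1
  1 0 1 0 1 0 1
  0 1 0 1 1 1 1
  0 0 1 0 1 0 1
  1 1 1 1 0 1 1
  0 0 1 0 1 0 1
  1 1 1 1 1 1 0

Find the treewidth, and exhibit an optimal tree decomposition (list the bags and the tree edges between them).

Every bag has size at most 4, so the width is 4 − 1 = 3 and tw(G) ≤ 3. For the lower bound, the 4 vertices {c, d, e, g} are pairwise adjacent, and any tree decomposition puts a clique entirely inside one bag — forcing width ≥ 3. Therefore the treewidth is 3.

Treewidth 3.
One optimal decomposition is:
Bags: B1 = {a, b, e, g}  B2 = {b, c, e, g}  B3 = {c, e, f, g}  B4 = {c, d, e, g}
Tree: B1–B2, B2–B3, B3–B4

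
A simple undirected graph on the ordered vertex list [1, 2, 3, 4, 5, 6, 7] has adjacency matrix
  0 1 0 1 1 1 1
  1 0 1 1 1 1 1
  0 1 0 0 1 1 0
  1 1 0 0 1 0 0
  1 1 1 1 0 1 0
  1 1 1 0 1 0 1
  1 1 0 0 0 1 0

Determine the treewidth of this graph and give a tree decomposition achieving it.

Treewidth 3.
One optimal decomposition is:
Bags: B1 = {1, 2, 5, 6}  B2 = {1, 2, 6, 7}  B3 = {1, 2, 4, 5}  B4 = {2, 3, 5, 6}
Tree: B1–B2, B1–B3, B1–B4

Each bag holds 4 vertices, so the decomposition has width 3, which upper-bounds the treewidth. On the other hand G contains the 4-clique {1, 2, 4, 5}. A clique must lie in a single bag of any decomposition, so no decomposition can have width below 3. Therefore the treewidth is 3.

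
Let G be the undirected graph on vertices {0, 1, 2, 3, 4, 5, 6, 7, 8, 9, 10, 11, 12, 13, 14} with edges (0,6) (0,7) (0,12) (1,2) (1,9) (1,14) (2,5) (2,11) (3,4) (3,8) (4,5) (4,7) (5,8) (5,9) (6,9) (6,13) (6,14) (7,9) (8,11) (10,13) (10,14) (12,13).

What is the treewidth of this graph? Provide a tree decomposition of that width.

Each bag holds 4 vertices, so the decomposition has width 3, which upper-bounds the treewidth. For the lower bound: the 4 vertex sets {10,12,13}, {0}, {6}, {1,7,9,14} are disjoint, each induces a connected subgraph, and every pair is joined by at least one edge of G. Contracting each set to a single vertex therefore yields K_{4} as a minor, and since treewidth is minor-monotone, tw(G) ≥ tw(K_{4}) = 3. Hence tw(G) = 3 exactly.

Treewidth 3.
One such decomposition:
Bags: B1 = {0, 10, 12, 13}  B2 = {0, 6, 10, 13}  B3 = {0, 6, 10, 14}  B4 = {0, 6, 7, 14}  B5 = {6, 7, 9, 14}  B6 = {1, 7, 9, 14}  B7 = {1, 4, 7, 9}  B8 = {1, 4, 5, 9}  B9 = {1, 2, 4, 5}  B10 = {2, 3, 4, 5}  B11 = {2, 3, 5, 8}  B12 = {2, 3, 8, 11}
Tree: B1–B2, B2–B3, B3–B4, B4–B5, B5–B6, B6–B7, B7–B8, B8–B9, B9–B10, B10–B11, B11–B12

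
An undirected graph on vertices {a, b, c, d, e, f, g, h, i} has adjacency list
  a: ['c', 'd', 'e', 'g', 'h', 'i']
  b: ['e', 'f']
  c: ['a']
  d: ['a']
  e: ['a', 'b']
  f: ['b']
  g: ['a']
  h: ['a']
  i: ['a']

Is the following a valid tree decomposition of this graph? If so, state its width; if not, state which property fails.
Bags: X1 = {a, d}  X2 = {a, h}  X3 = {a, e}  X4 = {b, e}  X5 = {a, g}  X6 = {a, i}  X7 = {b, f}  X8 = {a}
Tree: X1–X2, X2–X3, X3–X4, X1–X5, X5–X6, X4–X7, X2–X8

No — vertex c appears in no bag.

A tree decomposition must satisfy three properties: every vertex lies in some bag; for every edge, both endpoints lie together in some bag; and for every vertex, the bags containing it form a connected subtree. Here vertex c appears in no bag, so the decomposition is invalid.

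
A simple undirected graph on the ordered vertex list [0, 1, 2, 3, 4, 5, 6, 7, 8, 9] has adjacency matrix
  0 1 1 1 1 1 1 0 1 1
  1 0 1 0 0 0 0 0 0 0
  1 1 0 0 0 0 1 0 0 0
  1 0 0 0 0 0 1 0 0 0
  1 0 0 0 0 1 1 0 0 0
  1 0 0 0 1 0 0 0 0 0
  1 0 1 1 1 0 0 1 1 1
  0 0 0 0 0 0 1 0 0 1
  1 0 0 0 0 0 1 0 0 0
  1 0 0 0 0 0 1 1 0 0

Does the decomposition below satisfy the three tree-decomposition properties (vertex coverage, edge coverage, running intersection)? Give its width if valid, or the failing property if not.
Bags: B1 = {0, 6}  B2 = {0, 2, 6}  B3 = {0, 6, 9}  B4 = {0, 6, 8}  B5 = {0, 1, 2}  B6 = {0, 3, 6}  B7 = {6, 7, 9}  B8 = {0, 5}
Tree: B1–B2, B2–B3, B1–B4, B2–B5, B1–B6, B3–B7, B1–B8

A tree decomposition must satisfy three properties: every vertex lies in some bag; for every edge, both endpoints lie together in some bag; and for every vertex, the bags containing it form a connected subtree. Here vertex 4 appears in no bag, so the decomposition is invalid.

No — vertex 4 appears in no bag.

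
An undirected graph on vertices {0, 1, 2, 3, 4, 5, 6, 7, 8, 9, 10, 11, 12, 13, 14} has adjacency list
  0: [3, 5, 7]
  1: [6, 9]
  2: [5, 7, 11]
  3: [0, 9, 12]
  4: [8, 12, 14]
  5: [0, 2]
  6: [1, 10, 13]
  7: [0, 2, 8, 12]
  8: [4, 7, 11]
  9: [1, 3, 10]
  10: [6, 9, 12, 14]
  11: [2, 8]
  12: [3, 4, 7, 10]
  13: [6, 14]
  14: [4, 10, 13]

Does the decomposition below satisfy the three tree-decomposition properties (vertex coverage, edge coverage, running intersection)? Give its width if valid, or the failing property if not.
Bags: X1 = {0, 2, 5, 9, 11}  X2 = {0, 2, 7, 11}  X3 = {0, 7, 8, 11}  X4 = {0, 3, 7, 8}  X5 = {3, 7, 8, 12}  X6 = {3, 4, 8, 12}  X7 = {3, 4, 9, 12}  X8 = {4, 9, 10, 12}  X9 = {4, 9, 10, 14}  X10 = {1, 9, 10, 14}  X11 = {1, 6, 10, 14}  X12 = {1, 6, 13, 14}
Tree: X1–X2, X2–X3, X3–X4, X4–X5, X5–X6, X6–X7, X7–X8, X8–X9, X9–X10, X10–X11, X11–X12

No — bags containing vertex 9 are not connected in the tree.

A tree decomposition must satisfy three properties: every vertex lies in some bag; for every edge, both endpoints lie together in some bag; and for every vertex, the bags containing it form a connected subtree. Here bags containing vertex 9 are not connected in the tree, so the decomposition is invalid.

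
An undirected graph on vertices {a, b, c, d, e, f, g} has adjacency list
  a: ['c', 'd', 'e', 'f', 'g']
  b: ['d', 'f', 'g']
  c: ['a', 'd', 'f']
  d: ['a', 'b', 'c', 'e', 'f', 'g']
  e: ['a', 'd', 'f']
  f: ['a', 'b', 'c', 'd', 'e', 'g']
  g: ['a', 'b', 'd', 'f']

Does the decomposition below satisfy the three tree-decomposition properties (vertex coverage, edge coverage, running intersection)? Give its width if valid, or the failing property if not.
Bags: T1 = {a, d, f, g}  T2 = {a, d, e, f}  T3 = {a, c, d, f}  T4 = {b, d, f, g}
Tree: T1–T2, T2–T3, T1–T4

Checking the three conditions: (i) the bags cover all of {a, b, c, d, e, f, g}; (ii) for each edge, some bag contains both endpoints; (iii) the bags containing any fixed vertex form a subtree. All hold, so the decomposition is valid with width 4 − 1 = 3.

Yes; width 3.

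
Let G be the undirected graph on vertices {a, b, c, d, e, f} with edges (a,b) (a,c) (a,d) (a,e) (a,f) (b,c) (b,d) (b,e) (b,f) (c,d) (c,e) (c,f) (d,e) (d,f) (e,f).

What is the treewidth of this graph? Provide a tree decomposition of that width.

Treewidth 5.
One optimal decomposition is:
Bags: B1 = {a, b, c, d, e, f}
Tree: (single bag)

A single bag containing all 6 vertices is trivially a valid decomposition of width 5. Conversely, {a, b, c, d, e, f} is a clique of size 6, and the vertices of any clique must share a bag in every tree decomposition; so some bag has ≥ 6 vertices and tw(G) ≥ 5. Hence tw(G) = 5 exactly.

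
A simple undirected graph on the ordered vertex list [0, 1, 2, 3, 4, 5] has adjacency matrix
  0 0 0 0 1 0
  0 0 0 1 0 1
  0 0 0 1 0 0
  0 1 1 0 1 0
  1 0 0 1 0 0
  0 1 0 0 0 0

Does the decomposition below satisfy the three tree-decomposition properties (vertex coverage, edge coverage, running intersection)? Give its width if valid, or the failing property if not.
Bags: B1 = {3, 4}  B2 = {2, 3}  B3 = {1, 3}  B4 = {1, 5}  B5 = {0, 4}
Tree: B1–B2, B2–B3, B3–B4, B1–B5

Vertex coverage: the bags together contain {0, 1, 2, 3, 4, 5}, the full vertex set. Edge coverage: each edge of G has both endpoints in at least one bag. Running intersection: for every vertex, the bags containing it form a connected subtree. All three properties hold, so this is a valid tree decomposition of width max|bag| − 1 = 1, and hence tw(G) ≤ 1.

Yes; width 1.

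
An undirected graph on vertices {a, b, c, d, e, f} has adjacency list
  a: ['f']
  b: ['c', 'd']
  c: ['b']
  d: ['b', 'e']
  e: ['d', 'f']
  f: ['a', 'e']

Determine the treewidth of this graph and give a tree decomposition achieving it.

Treewidth 1.
One optimal decomposition is:
Bags: B1 = {b, c}  B2 = {b, d}  B3 = {d, e}  B4 = {e, f}  B5 = {a, f}
Tree: B1–B2, B2–B3, B3–B4, B4–B5

Every bag has size at most 2, so the width is 2 − 1 = 1 and tw(G) ≤ 1. Any graph with an edge has treewidth ≥ 1, and G has the edge c–b. Combining the bounds, tw(G) = 1.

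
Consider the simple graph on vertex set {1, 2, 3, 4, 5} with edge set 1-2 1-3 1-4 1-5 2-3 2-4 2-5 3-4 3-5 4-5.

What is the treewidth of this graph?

A width-4 tree decomposition is:
Bags: B1 = {1, 2, 3, 4, 5}
Tree: (single bag)
With just one bag of size 5, the width is 5 − 1 = 4, so tw(G) ≤ 4. For the lower bound, the 5 vertices {1, 2, 3, 4, 5} are pairwise adjacent, and any tree decomposition puts a clique entirely inside one bag — forcing width ≥ 4. Hence tw(G) = 4 exactly.

4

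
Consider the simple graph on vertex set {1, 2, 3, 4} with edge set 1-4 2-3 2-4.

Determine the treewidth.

A width-1 tree decomposition is:
Bags: B1 = {1, 4}  B2 = {2, 4}  B3 = {2, 3}
Tree: B1–B2, B2–B3
Each bag holds 2 vertices, so the decomposition has width 1, which upper-bounds the treewidth. G has an edge, so its treewidth is at least 1. Therefore the treewidth is 1.

1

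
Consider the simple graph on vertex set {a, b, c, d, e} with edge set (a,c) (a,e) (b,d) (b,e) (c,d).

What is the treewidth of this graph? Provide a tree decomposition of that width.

Treewidth 2.
One such decomposition:
Bags: B1 = {a, c, d}  B2 = {a, d, e}  B3 = {b, d, e}
Tree: B1–B2, B2–B3

Every bag has size at most 3, so the width is 3 − 1 = 2 and tw(G) ≤ 2. For the lower bound, G contains the cycle d–c–a–e–b–d, so G is not a forest; only forests have treewidth ≤ 1, hence tw(G) ≥ 2. The upper and lower bounds meet at 2, so that is the treewidth.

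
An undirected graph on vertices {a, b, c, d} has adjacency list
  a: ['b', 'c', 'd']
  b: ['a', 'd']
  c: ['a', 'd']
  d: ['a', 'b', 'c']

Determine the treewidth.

2

A width-2 tree decomposition is:
Bags: B1 = {a, b, d}  B2 = {a, c, d}
Tree: B1–B2
Each bag holds 3 vertices, so the decomposition has width 2, which upper-bounds the treewidth. For the lower bound, the 3 vertices {a, c, d} are pairwise adjacent, and any tree decomposition puts a clique entirely inside one bag — forcing width ≥ 2. Combining the bounds, tw(G) = 2.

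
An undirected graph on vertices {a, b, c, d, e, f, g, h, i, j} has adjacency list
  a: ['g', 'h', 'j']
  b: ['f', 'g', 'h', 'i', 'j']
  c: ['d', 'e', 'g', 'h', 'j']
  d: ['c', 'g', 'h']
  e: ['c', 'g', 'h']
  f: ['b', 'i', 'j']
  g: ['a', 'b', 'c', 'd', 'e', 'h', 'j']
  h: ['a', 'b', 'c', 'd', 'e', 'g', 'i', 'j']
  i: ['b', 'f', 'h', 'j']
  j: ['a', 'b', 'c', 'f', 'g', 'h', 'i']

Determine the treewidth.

A width-3 tree decomposition is:
Bags: B1 = {b, h, i, j}  B2 = {b, g, h, j}  B3 = {c, g, h, j}  B4 = {c, e, g, h}  B5 = {b, f, i, j}  B6 = {c, d, g, h}  B7 = {a, g, h, j}
Tree: B1–B2, B2–B3, B3–B4, B1–B5, B3–B6, B3–B7
Each bag holds 4 vertices, so the decomposition has width 3, which upper-bounds the treewidth. Conversely, {c, d, g, h} is a clique of size 4, and the vertices of any clique must share a bag in every tree decomposition; so some bag has ≥ 4 vertices and tw(G) ≥ 3. Combining the bounds, tw(G) = 3.

3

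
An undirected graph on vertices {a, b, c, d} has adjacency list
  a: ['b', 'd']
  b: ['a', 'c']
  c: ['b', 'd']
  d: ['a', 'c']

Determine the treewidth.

2

A width-2 tree decomposition is:
Bags: B1 = {a, b, d}  B2 = {b, c, d}
Tree: B1–B2
The largest bag has 3 vertices, giving width 2; this decomposition certifies tw(G) ≤ 2. Since b–a–d–c–b is a cycle in G, G is not acyclic. Forests are exactly the graphs of treewidth ≤ 1, so tw(G) ≥ 2. Therefore the treewidth is 2.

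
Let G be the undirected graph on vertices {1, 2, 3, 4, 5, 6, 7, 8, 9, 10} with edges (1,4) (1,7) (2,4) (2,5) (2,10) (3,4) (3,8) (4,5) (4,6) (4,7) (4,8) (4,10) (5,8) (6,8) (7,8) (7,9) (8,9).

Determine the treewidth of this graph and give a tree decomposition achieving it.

The largest bag has 3 vertices, giving width 2; this decomposition certifies tw(G) ≤ 2. Conversely, {7, 8, 9} is a clique of size 3, and the vertices of any clique must share a bag in every tree decomposition; so some bag has ≥ 3 vertices and tw(G) ≥ 2. The upper and lower bounds meet at 2, so that is the treewidth.

Treewidth 2.
One such decomposition:
Bags: B1 = {4, 7, 8}  B2 = {3, 4, 8}  B3 = {4, 5, 8}  B4 = {4, 6, 8}  B5 = {2, 4, 5}  B6 = {2, 4, 10}  B7 = {7, 8, 9}  B8 = {1, 4, 7}
Tree: B1–B2, B1–B3, B2–B4, B3–B5, B5–B6, B1–B7, B1–B8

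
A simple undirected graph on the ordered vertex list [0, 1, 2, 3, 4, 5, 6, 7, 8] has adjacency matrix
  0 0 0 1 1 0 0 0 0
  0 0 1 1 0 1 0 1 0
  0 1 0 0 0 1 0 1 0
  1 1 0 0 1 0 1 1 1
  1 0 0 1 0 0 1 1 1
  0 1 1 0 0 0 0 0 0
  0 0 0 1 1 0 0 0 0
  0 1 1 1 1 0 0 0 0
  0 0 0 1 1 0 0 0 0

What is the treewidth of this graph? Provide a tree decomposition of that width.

Treewidth 2.
One such decomposition:
Bags: B1 = {0, 3, 4}  B2 = {3, 4, 7}  B3 = {1, 3, 7}  B4 = {3, 4, 8}  B5 = {3, 4, 6}  B6 = {1, 2, 7}  B7 = {1, 2, 5}
Tree: B1–B2, B2–B3, B1–B4, B4–B5, B3–B6, B6–B7

Each bag holds 3 vertices, so the decomposition has width 2, which upper-bounds the treewidth. Conversely, {1, 2, 5} is a clique of size 3, and the vertices of any clique must share a bag in every tree decomposition; so some bag has ≥ 3 vertices and tw(G) ≥ 2. Combining the bounds, tw(G) = 2.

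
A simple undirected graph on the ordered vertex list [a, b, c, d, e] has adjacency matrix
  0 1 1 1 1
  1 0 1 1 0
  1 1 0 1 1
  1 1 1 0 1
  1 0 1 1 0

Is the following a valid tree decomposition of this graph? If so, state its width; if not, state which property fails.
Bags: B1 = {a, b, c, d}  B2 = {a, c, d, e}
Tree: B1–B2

Every vertex of G appears in some bag (union = {a, b, c, d, e}); every edge is covered by a bag; and for each vertex v the set of bags containing v is connected in the bag tree. The decomposition is therefore valid. The largest bag has 4 vertices, so the width is 3.

Yes; width 3.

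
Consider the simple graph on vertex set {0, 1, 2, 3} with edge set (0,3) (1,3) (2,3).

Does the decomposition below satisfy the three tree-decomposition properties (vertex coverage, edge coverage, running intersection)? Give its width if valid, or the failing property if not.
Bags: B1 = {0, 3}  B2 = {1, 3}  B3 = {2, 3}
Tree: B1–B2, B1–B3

Yes; width 1.

Vertex coverage: the bags together contain {0, 1, 2, 3}, the full vertex set. Edge coverage: each edge of G has both endpoints in at least one bag. Running intersection: for every vertex, the bags containing it form a connected subtree. All three properties hold, so this is a valid tree decomposition of width max|bag| − 1 = 1, and hence tw(G) ≤ 1.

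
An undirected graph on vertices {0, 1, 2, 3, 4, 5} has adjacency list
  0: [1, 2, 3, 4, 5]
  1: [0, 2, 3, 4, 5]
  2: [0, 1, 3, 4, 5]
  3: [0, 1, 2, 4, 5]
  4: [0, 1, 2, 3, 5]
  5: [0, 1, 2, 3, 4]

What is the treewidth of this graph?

A width-5 tree decomposition is:
Bags: B1 = {0, 1, 2, 3, 4, 5}
Tree: (single bag)
A single bag containing all 6 vertices is trivially a valid decomposition of width 5. Conversely, {0, 1, 2, 3, 4, 5} is a clique of size 6, and the vertices of any clique must share a bag in every tree decomposition; so some bag has ≥ 6 vertices and tw(G) ≥ 5. The upper and lower bounds meet at 5, so that is the treewidth.

5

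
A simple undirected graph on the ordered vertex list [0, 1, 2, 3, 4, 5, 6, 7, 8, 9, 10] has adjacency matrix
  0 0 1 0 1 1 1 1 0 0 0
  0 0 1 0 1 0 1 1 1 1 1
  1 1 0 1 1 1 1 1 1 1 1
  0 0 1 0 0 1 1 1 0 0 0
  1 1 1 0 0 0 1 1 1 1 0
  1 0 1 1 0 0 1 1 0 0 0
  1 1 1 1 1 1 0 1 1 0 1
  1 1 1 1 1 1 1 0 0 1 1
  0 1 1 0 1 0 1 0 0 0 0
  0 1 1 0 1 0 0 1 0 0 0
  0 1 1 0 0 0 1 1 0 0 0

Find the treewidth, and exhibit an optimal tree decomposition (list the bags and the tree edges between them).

Each bag holds 5 vertices, so the decomposition has width 4, which upper-bounds the treewidth. For the lower bound, the 5 vertices {1, 2, 4, 7, 9} are pairwise adjacent, and any tree decomposition puts a clique entirely inside one bag — forcing width ≥ 4. The upper and lower bounds meet at 4, so that is the treewidth.

Treewidth 4.
One optimal decomposition is:
Bags: B1 = {1, 2, 4, 6, 7}  B2 = {0, 2, 4, 6, 7}  B3 = {1, 2, 4, 7, 9}  B4 = {1, 2, 4, 6, 8}  B5 = {1, 2, 6, 7, 10}  B6 = {0, 2, 5, 6, 7}  B7 = {2, 3, 5, 6, 7}
Tree: B1–B2, B1–B3, B1–B4, B1–B5, B2–B6, B6–B7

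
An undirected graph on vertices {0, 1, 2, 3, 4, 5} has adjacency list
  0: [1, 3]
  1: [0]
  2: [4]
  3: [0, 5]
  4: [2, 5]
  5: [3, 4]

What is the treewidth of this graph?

1

A width-1 tree decomposition is:
Bags: B1 = {2, 4}  B2 = {4, 5}  B3 = {3, 5}  B4 = {0, 3}  B5 = {0, 1}
Tree: B1–B2, B2–B3, B3–B4, B4–B5
Every bag has size at most 2, so the width is 2 − 1 = 1 and tw(G) ≤ 1. G has an edge, so its treewidth is at least 1. Therefore the treewidth is 1.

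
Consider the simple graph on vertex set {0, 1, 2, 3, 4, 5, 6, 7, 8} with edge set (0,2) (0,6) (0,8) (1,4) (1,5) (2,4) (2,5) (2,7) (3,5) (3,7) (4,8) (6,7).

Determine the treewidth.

A width-3 tree decomposition is:
Bags: B1 = {1, 3, 4, 5}  B2 = {2, 3, 4, 5}  B3 = {2, 3, 4, 7}  B4 = {2, 4, 7, 8}  B5 = {0, 2, 7, 8}  B6 = {0, 6, 7, 8}
Tree: B1–B2, B2–B3, B3–B4, B4–B5, B5–B6
Every bag has size at most 4, so the width is 4 − 1 = 3 and tw(G) ≤ 3. For the lower bound: the 4 vertex sets {1,3,5}, {4}, {2}, {0,6,7,8} are disjoint, each induces a connected subgraph, and every pair is joined by at least one edge of G. Contracting each set to a single vertex therefore yields K_{4} as a minor, and since treewidth is minor-monotone, tw(G) ≥ tw(K_{4}) = 3. Hence tw(G) = 3 exactly.

3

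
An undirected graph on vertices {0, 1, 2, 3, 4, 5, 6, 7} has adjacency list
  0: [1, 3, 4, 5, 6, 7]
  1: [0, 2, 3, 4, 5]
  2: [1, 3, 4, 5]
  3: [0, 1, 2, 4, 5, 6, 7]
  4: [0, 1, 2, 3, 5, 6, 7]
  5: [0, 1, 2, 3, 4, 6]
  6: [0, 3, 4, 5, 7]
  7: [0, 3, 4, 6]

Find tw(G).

A width-4 tree decomposition is:
Bags: B1 = {0, 3, 4, 5, 6}  B2 = {0, 1, 3, 4, 5}  B3 = {1, 2, 3, 4, 5}  B4 = {0, 3, 4, 6, 7}
Tree: B1–B2, B2–B3, B1–B4
Each bag holds 5 vertices, so the decomposition has width 4, which upper-bounds the treewidth. For the lower bound, the 5 vertices {0, 1, 3, 4, 5} are pairwise adjacent, and any tree decomposition puts a clique entirely inside one bag — forcing width ≥ 4. Combining the bounds, tw(G) = 4.

4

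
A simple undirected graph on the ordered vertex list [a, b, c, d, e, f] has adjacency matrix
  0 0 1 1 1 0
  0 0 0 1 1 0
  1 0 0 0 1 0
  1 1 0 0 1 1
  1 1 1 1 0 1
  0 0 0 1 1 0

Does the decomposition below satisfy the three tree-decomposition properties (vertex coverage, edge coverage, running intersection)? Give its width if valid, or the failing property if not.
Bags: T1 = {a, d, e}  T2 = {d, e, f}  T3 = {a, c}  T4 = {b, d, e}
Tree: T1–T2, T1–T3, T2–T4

No — edge (e,c) lies in no bag.

A tree decomposition must satisfy three properties: every vertex lies in some bag; for every edge, both endpoints lie together in some bag; and for every vertex, the bags containing it form a connected subtree. Here edge (e,c) lies in no bag, so the decomposition is invalid.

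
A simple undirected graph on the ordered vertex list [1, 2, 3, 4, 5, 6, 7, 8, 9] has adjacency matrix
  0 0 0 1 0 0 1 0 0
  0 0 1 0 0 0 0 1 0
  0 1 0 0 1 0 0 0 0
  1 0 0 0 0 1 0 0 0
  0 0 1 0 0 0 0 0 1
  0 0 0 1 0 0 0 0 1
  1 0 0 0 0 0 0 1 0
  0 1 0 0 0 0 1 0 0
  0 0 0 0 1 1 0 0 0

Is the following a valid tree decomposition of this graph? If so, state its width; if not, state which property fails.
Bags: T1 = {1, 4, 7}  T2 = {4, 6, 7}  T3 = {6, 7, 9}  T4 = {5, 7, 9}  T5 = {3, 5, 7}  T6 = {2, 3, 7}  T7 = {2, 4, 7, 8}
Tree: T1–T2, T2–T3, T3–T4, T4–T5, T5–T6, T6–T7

A tree decomposition must satisfy three properties: every vertex lies in some bag; for every edge, both endpoints lie together in some bag; and for every vertex, the bags containing it form a connected subtree. Here bags containing vertex 4 are not connected in the tree, so the decomposition is invalid.

No — bags containing vertex 4 are not connected in the tree.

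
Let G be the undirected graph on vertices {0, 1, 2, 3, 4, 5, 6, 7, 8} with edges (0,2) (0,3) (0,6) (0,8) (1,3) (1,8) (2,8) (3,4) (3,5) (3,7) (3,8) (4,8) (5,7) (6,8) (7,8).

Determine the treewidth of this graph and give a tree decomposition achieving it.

Treewidth 2.
One such decomposition:
Bags: B1 = {0, 2, 8}  B2 = {0, 3, 8}  B3 = {3, 7, 8}  B4 = {3, 4, 8}  B5 = {1, 3, 8}  B6 = {0, 6, 8}  B7 = {3, 5, 7}
Tree: B1–B2, B2–B3, B2–B4, B4–B5, B1–B6, B3–B7

Each bag holds 3 vertices, so the decomposition has width 2, which upper-bounds the treewidth. On the other hand G contains the 3-clique {0, 2, 8}. A clique must lie in a single bag of any decomposition, so no decomposition can have width below 2. The upper and lower bounds meet at 2, so that is the treewidth.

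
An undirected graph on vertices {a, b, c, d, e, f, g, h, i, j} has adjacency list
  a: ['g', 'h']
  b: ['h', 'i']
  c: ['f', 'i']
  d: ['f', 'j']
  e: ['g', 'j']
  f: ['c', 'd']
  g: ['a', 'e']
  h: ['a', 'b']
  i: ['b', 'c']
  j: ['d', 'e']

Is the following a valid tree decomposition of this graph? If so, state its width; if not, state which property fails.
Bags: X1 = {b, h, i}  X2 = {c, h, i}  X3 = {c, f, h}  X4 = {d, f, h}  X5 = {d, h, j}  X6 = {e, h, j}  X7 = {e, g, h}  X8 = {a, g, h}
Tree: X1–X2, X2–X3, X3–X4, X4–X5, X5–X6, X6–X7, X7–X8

Yes; width 2.

Checking the three conditions: (i) the bags cover all of {a, b, c, d, e, f, g, h, i, j}; (ii) for each edge, some bag contains both endpoints; (iii) the bags containing any fixed vertex form a subtree. All hold, so the decomposition is valid with width 3 − 1 = 2.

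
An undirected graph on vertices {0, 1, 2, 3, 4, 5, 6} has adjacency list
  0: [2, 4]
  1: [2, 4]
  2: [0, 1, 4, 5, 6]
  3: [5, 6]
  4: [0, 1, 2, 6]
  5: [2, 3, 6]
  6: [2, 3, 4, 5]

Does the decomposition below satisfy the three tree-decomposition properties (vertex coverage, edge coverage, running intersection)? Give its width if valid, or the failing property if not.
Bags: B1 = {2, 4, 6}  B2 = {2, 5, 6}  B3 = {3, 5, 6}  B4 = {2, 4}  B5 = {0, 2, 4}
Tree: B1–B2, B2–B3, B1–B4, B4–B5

No — vertex 1 appears in no bag.

A tree decomposition must satisfy three properties: every vertex lies in some bag; for every edge, both endpoints lie together in some bag; and for every vertex, the bags containing it form a connected subtree. Here vertex 1 appears in no bag, so the decomposition is invalid.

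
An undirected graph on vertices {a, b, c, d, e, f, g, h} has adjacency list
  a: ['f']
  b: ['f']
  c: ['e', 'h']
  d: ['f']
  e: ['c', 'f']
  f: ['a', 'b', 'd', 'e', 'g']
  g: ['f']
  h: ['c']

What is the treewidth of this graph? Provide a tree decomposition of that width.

The largest bag has 2 vertices, giving width 1; this decomposition certifies tw(G) ≤ 1. G has an edge, so its treewidth is at least 1. Hence tw(G) = 1 exactly.

Treewidth 1.
One such decomposition:
Bags: B1 = {b, f}  B2 = {a, f}  B3 = {f, g}  B4 = {e, f}  B5 = {c, e}  B6 = {c, h}  B7 = {d, f}
Tree: B1–B2, B2–B3, B3–B4, B4–B5, B5–B6, B3–B7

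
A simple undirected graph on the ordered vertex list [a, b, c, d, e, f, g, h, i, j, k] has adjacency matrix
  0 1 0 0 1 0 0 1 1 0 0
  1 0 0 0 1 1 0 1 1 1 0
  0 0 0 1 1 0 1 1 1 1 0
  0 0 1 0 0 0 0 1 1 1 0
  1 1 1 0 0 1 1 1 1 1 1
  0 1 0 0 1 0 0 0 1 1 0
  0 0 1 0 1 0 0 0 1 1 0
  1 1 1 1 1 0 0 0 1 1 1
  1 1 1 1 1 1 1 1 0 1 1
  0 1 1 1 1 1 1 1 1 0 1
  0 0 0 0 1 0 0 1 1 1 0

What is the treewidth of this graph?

A width-4 tree decomposition is:
Bags: B1 = {b, e, h, i, j}  B2 = {c, e, h, i, j}  B3 = {a, b, e, h, i}  B4 = {c, d, h, i, j}  B5 = {c, e, g, i, j}  B6 = {e, h, i, j, k}  B7 = {b, e, f, i, j}
Tree: B1–B2, B1–B3, B2–B4, B2–B5, B2–B6, B1–B7
Each bag holds 5 vertices, so the decomposition has width 4, which upper-bounds the treewidth. Conversely, {c, d, h, i, j} is a clique of size 5, and the vertices of any clique must share a bag in every tree decomposition; so some bag has ≥ 5 vertices and tw(G) ≥ 4. Hence tw(G) = 4 exactly.

4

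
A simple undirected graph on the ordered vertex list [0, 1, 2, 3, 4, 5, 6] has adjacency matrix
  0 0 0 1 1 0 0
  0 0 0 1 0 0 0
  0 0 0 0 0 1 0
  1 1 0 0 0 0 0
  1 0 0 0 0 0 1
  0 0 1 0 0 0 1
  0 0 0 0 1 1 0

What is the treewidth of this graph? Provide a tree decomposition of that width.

The largest bag has 2 vertices, giving width 1; this decomposition certifies tw(G) ≤ 1. Any graph with an edge has treewidth ≥ 1, and G has the edge 2–5. Combining the bounds, tw(G) = 1.

Treewidth 1.
One optimal decomposition is:
Bags: B1 = {2, 5}  B2 = {5, 6}  B3 = {4, 6}  B4 = {0, 4}  B5 = {0, 3}  B6 = {1, 3}
Tree: B1–B2, B2–B3, B3–B4, B4–B5, B5–B6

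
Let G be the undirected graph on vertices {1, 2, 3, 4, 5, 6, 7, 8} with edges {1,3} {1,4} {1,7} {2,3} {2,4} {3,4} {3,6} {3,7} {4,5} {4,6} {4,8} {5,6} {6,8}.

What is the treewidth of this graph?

2

A width-2 tree decomposition is:
Bags: B1 = {3, 4, 6}  B2 = {1, 3, 4}  B3 = {4, 5, 6}  B4 = {1, 3, 7}  B5 = {4, 6, 8}  B6 = {2, 3, 4}
Tree: B1–B2, B1–B3, B2–B4, B3–B5, B1–B6
The largest bag has 3 vertices, giving width 2; this decomposition certifies tw(G) ≤ 2. On the other hand G contains the 3-clique {4, 6, 8}. A clique must lie in a single bag of any decomposition, so no decomposition can have width below 2. The upper and lower bounds meet at 2, so that is the treewidth.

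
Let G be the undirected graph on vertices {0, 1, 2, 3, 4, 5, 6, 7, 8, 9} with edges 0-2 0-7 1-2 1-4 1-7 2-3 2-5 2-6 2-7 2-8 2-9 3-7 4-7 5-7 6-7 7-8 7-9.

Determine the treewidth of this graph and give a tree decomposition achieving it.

Treewidth 2.
One such decomposition:
Bags: B1 = {2, 6, 7}  B2 = {2, 7, 8}  B3 = {1, 2, 7}  B4 = {1, 4, 7}  B5 = {2, 5, 7}  B6 = {2, 7, 9}  B7 = {2, 3, 7}  B8 = {0, 2, 7}
Tree: B1–B2, B1–B3, B3–B4, B1–B5, B2–B6, B2–B7, B3–B8

Every bag has size at most 3, so the width is 3 − 1 = 2 and tw(G) ≤ 2. On the other hand G contains the 3-clique {0, 2, 7}. A clique must lie in a single bag of any decomposition, so no decomposition can have width below 2. Therefore the treewidth is 2.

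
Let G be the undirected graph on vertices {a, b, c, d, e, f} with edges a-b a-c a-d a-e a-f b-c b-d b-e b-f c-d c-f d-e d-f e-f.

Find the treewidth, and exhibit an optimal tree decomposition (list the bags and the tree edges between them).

Treewidth 4.
Bags: B1 = {a, b, d, e, f}  B2 = {a, b, c, d, f}
Tree: B1–B2

Each bag holds 5 vertices, so the decomposition has width 4, which upper-bounds the treewidth. For the lower bound, the 5 vertices {a, b, d, e, f} are pairwise adjacent, and any tree decomposition puts a clique entirely inside one bag — forcing width ≥ 4. Hence tw(G) = 4 exactly.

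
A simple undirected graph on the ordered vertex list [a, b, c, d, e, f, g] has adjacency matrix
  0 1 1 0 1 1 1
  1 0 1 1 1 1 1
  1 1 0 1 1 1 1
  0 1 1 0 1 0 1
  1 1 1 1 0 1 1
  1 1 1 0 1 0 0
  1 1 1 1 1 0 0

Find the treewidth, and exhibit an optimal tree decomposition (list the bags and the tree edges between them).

Treewidth 4.
One optimal decomposition is:
Bags: B1 = {b, c, d, e, g}  B2 = {a, b, c, e, g}  B3 = {a, b, c, e, f}
Tree: B1–B2, B2–B3

The largest bag has 5 vertices, giving width 4; this decomposition certifies tw(G) ≤ 4. For the lower bound, the 5 vertices {b, c, d, e, g} are pairwise adjacent, and any tree decomposition puts a clique entirely inside one bag — forcing width ≥ 4. Combining the bounds, tw(G) = 4.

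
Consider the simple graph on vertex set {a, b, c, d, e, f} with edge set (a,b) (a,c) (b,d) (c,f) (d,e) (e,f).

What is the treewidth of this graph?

A width-2 tree decomposition is:
Bags: B1 = {c, e, f}  B2 = {a, c, e}  B3 = {a, b, e}  B4 = {b, d, e}
Tree: B1–B2, B2–B3, B3–B4
Every bag has size at most 3, so the width is 3 − 1 = 2 and tw(G) ≤ 2. Since e–f–c–a–b–d–e is a cycle in G, G is not acyclic. Forests are exactly the graphs of treewidth ≤ 1, so tw(G) ≥ 2. Combining the bounds, tw(G) = 2.

2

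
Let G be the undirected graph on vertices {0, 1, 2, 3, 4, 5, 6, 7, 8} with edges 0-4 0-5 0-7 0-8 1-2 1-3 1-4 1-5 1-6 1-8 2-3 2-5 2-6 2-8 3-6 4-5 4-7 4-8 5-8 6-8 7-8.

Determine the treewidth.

3

A width-3 tree decomposition is:
Bags: B1 = {1, 2, 5, 8}  B2 = {1, 4, 5, 8}  B3 = {1, 2, 6, 8}  B4 = {0, 4, 5, 8}  B5 = {1, 2, 3, 6}  B6 = {0, 4, 7, 8}
Tree: B1–B2, B1–B3, B2–B4, B3–B5, B4–B6
Each bag holds 4 vertices, so the decomposition has width 3, which upper-bounds the treewidth. For the lower bound, the 4 vertices {0, 4, 5, 8} are pairwise adjacent, and any tree decomposition puts a clique entirely inside one bag — forcing width ≥ 3. Hence tw(G) = 3 exactly.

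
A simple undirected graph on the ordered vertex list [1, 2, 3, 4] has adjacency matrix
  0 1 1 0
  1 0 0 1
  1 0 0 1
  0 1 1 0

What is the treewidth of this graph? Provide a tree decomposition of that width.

The largest bag has 3 vertices, giving width 2; this decomposition certifies tw(G) ≤ 2. The edges 1–3–4–2–1 form a cycle, so G is not a tree and its treewidth is at least 2. The upper and lower bounds meet at 2, so that is the treewidth.

Treewidth 2.
One optimal decomposition is:
Bags: B1 = {1, 3, 4}  B2 = {1, 2, 4}
Tree: B1–B2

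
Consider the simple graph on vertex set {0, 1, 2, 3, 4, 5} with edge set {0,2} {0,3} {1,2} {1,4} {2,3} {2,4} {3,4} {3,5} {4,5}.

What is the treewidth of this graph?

A width-2 tree decomposition is:
Bags: B1 = {2, 3, 4}  B2 = {0, 2, 3}  B3 = {1, 2, 4}  B4 = {3, 4, 5}
Tree: B1–B2, B1–B3, B1–B4
The largest bag has 3 vertices, giving width 2; this decomposition certifies tw(G) ≤ 2. Conversely, {1, 2, 4} is a clique of size 3, and the vertices of any clique must share a bag in every tree decomposition; so some bag has ≥ 3 vertices and tw(G) ≥ 2. Hence tw(G) = 2 exactly.

2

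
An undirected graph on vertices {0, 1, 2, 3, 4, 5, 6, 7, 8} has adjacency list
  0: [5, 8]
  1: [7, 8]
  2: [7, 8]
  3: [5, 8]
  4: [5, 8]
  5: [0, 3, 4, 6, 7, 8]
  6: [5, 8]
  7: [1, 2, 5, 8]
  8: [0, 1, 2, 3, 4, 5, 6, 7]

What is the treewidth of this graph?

2

A width-2 tree decomposition is:
Bags: B1 = {4, 5, 8}  B2 = {5, 6, 8}  B3 = {0, 5, 8}  B4 = {5, 7, 8}  B5 = {3, 5, 8}  B6 = {1, 7, 8}  B7 = {2, 7, 8}
Tree: B1–B2, B1–B3, B1–B4, B3–B5, B4–B6, B6–B7
The largest bag has 3 vertices, giving width 2; this decomposition certifies tw(G) ≤ 2. For the lower bound, the 3 vertices {1, 7, 8} are pairwise adjacent, and any tree decomposition puts a clique entirely inside one bag — forcing width ≥ 2. Therefore the treewidth is 2.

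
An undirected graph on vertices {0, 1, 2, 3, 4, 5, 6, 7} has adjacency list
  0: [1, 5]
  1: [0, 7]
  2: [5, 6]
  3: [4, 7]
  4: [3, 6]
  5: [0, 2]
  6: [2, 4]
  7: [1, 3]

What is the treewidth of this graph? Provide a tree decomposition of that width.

Treewidth 2.
One optimal decomposition is:
Bags: B1 = {3, 4, 7}  B2 = {4, 6, 7}  B3 = {2, 6, 7}  B4 = {2, 5, 7}  B5 = {0, 5, 7}  B6 = {0, 1, 7}
Tree: B1–B2, B2–B3, B3–B4, B4–B5, B5–B6

Every bag has size at most 3, so the width is 3 − 1 = 2 and tw(G) ≤ 2. The edges 7–3–4–6–2–5–0–1–7 form a cycle, so G is not a tree and its treewidth is at least 2. The upper and lower bounds meet at 2, so that is the treewidth.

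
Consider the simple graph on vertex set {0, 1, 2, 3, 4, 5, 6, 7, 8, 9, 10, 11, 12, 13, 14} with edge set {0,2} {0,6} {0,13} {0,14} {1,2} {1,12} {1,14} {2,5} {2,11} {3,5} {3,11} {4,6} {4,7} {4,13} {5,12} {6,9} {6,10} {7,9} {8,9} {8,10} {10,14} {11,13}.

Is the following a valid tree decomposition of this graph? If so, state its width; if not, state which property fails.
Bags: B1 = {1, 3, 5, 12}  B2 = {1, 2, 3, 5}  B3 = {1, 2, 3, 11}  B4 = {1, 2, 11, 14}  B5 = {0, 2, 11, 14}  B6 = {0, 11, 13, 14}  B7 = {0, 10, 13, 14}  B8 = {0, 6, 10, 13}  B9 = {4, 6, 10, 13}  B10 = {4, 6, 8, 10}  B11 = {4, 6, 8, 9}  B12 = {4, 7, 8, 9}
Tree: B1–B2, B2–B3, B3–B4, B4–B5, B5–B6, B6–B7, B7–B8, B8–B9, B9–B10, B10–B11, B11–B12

Yes; width 3.

Checking the three conditions: (i) the bags cover all of {0, 1, 2, 3, 4, 5, 6, 7, 8, 9, 10, 11, 12, 13, 14}; (ii) for each edge, some bag contains both endpoints; (iii) the bags containing any fixed vertex form a subtree. All hold, so the decomposition is valid with width 4 − 1 = 3.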